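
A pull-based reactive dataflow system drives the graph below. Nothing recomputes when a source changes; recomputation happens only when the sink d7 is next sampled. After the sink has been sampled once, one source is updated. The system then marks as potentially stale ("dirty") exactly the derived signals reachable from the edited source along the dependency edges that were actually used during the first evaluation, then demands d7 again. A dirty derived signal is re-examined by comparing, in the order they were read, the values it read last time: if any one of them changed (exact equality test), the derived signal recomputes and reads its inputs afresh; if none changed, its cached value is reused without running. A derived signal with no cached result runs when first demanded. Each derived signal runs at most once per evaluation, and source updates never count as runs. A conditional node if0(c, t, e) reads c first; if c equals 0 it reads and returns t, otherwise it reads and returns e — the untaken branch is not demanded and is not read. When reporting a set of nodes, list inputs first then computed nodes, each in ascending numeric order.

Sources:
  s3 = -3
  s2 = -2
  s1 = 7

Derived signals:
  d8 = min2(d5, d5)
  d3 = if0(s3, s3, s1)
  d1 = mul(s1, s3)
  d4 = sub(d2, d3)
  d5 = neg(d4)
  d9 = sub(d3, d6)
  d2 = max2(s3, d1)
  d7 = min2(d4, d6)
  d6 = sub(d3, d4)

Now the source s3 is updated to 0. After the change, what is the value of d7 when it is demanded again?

First evaluation (everything demanded from the output):
  d1 = mul(7, -3) = -21
  d2 = max2(-3, -21) = -3
  d3 = if0(s3=-3 -> else branch s1) = 7
  d4 = sub(-3, 7) = -10
  d6 = sub(7, -10) = 17
  d7 = min2(-10, 17) = -10

Propagation after the edit:
  d1: runs — s3 -3->0; result 0.
  d2: runs — s3 -3->0; d1 -21->0; result 0.
  d3: runs — s3 -3->0; result 0.
  d4: runs — d2 -3->0; d3 7->0; result 0.
  d6: runs — d3 7->0; d4 -10->0; result 0.
  d7: runs — d4 -10->0; d6 17->0; result 0.

New value of d7: 0.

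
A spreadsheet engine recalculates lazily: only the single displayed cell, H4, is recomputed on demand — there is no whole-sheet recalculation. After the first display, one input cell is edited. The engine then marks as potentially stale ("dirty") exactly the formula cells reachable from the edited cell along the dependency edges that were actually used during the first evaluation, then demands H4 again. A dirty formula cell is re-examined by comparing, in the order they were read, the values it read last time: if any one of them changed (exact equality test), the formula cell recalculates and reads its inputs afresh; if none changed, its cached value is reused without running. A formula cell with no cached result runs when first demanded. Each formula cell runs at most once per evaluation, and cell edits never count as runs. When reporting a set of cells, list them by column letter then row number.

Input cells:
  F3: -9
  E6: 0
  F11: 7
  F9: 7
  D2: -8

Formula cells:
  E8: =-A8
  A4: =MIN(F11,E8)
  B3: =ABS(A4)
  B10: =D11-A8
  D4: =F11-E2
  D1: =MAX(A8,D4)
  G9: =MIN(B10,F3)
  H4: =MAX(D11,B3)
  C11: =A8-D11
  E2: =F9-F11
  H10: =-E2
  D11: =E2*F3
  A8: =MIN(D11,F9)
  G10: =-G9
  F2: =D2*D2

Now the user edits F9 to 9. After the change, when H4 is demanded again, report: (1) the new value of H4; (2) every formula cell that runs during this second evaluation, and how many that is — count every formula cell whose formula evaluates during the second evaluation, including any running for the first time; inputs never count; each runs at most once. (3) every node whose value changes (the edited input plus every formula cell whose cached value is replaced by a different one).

New value of H4: 7.
Formula cells that run: A4, A8, B3, D11, E2, E8, H4 — 7 in total.
Values that change: A4, A8, B3, D11, E2, E8, F9, H4.

First evaluation (everything demanded from the output):
  E2 = 7 - 7 = 0
  D11 = 0 * -9 = 0
  A8 = MIN(0, 7) = 0
  E8 = -(0) = 0
  A4 = MIN(7, 0) = 0
  B3 = ABS(0) = 0
  H4 = MAX(0, 0) = 0

Propagation after the edit:
  E2: runs — F9 7->9; result 2.
  D11: runs — E2 0->2; result -18.
  A8: runs — D11 0->-18; F9 7->9; result -18.
  E8: runs — A8 0->-18; result 18.
  A4: runs — E8 0->18; result 7.
  B3: runs — A4 0->7; result 7.
  H4: runs — D11 0->-18; B3 0->7; result 7.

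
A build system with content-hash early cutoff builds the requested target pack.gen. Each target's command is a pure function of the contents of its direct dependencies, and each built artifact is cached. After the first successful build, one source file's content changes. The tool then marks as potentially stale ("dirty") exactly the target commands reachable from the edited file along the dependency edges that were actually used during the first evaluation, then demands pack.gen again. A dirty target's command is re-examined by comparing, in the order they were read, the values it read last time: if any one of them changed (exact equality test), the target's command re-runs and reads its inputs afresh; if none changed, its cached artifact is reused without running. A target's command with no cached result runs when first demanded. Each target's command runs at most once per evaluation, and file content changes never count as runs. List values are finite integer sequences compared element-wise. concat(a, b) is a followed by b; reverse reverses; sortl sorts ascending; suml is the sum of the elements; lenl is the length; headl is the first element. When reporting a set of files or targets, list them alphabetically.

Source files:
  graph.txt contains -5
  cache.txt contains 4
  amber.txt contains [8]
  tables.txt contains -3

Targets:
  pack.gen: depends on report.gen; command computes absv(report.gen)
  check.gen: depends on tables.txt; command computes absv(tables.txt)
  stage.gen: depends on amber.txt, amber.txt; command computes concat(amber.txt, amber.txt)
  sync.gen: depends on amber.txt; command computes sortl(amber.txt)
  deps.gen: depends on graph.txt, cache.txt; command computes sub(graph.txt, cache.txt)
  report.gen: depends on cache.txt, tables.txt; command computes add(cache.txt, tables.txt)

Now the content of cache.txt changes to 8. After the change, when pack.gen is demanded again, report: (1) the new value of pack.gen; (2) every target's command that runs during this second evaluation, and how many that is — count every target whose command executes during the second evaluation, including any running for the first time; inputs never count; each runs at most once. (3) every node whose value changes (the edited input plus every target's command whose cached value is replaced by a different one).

First evaluation (everything demanded from the output):
  report.gen = add(4, -3) = 1
  pack.gen = absv(1) = 1

Propagation after the edit:
  report.gen: runs — cache.txt 4->8; result 5.
  pack.gen: runs — report.gen 1->5; result 5.

New value of pack.gen: 5.
Target commands that run: pack.gen, report.gen — 2 in total.
Values that change: cache.txt, pack.gen, report.gen.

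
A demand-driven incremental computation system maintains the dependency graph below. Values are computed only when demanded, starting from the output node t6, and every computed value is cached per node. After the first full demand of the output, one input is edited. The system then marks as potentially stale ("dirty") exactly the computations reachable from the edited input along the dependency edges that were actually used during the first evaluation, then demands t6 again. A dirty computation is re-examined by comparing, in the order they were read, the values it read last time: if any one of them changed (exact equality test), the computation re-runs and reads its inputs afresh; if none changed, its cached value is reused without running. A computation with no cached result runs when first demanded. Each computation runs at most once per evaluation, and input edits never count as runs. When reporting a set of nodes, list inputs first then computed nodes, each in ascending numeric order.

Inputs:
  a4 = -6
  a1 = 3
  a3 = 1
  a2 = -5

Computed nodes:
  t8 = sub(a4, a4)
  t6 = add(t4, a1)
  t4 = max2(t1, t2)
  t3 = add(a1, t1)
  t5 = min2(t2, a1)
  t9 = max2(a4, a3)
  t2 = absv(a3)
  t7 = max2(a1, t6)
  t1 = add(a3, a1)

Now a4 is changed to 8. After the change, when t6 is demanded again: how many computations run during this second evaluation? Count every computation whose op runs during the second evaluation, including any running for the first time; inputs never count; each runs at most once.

First evaluation (everything demanded from the output):
  t1 = add(1, 3) = 4
  t2 = absv(1) = 1
  t4 = max2(4, 1) = 4
  t6 = add(4, 3) = 7

Propagation after the edit:
  a4 feeds no computation that the output demands — nothing is marked dirty and nothing runs.

Key observation: a4 is never demanded by the output, so the edit triggers no recomputation at all.

Computations that run: none — 0 in total.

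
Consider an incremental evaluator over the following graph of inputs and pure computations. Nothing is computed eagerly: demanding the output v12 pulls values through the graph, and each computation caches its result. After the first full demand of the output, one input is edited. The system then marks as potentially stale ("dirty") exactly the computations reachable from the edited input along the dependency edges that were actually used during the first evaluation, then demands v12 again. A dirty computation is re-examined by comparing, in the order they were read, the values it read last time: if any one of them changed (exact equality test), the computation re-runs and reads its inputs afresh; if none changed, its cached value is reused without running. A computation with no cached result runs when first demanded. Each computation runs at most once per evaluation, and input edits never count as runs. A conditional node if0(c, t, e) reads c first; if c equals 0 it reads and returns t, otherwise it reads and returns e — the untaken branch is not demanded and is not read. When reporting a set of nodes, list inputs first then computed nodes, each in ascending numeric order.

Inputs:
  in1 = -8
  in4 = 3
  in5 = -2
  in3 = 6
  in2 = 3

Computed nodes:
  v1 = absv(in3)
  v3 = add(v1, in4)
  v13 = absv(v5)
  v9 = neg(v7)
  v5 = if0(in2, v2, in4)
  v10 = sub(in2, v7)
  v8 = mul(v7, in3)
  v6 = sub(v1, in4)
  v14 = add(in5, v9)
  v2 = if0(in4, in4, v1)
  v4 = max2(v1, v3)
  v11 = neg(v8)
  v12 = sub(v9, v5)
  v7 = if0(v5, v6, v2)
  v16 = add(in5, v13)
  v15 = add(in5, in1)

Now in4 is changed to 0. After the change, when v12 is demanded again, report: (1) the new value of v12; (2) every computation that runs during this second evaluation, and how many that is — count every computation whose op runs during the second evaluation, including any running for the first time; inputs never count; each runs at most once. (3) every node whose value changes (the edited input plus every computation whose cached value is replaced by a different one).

Initial pass — values computed on the first demand:
  v1 = absv(6) = 6
  v2 = if0(in4=3 -> else branch v1) = 6
  v5 = if0(in2=3 -> else branch in4) = 3
  v7 = if0(v5=3 -> else branch v2) = 6
  v9 = neg(6) = -6
  v12 = sub(-6, 3) = -9

Second demand — change propagation:
  v2: dirty yet unreached — the second evaluation never asks for it.
  v5: re-runs because in4 3->0; new result 0.
  v6: newly demanded (no cache) — executes and yields 6.
  v7: re-runs because v5 3->0; new result 6 (unchanged).
  v9: re-examined; everything it read last time is the same (v7 unchanged) — cache -6 kept, no run.
  v12: re-runs because v5 3->0; new result -6.

The important point: the flipped condition redirects demand; v2 is left stale, never re-checked.

v12 now evaluates to -6.
Run set: v5, v6, v7, v12 (4 run).
Changed values: in4, v5, v12.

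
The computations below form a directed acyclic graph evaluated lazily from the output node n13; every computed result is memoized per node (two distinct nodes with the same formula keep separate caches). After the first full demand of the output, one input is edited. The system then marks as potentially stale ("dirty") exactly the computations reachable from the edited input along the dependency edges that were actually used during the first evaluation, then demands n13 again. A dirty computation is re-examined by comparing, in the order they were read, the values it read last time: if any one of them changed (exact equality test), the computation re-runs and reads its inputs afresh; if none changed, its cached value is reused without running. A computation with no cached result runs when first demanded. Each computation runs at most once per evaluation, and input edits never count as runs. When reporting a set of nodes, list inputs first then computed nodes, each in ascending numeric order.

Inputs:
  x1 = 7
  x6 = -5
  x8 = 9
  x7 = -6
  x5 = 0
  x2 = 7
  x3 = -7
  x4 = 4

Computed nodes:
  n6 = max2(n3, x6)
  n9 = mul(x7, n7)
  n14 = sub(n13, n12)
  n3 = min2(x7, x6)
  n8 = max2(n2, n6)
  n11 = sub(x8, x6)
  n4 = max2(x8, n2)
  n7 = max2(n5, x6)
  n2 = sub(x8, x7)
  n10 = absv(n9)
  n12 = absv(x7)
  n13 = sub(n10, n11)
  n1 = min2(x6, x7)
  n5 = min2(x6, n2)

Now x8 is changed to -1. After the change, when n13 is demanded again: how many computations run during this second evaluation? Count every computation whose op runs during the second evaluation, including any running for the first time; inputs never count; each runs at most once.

4 computations run: n2, n5, n11, n13.
Note where the cutoff bites: n7 is checked, finds nothing changed, and keeps its cache.

First demand of the output computes:
  n2 = sub(9, -6) = 15
  n5 = min2(-5, 15) = -5
  n7 = max2(-5, -5) = -5
  n9 = mul(-6, -5) = 30
  n10 = absv(30) = 30
  n11 = sub(9, -5) = 14
  n13 = sub(30, 14) = 16

After the edit, cleaning proceeds:
  n2: a read changed (x8 9->-1) — executes, giving 5.
  n5: a read changed (n2 15->5) — executes, giving -5 — identical to its old value.
  n7: dirty, but its reads are unchanged (n5 unchanged, x6 unchanged); cached -5 stands.
  n9: dirty, but its reads are unchanged (x7 unchanged, n7 unchanged); cached 30 stands.
  n10: dirty, but its reads are unchanged (n9 unchanged); cached 30 stands.
  n11: a read changed (x8 9->-1) — executes, giving 4.
  n13: a read changed (n11 14->4) — executes, giving 26.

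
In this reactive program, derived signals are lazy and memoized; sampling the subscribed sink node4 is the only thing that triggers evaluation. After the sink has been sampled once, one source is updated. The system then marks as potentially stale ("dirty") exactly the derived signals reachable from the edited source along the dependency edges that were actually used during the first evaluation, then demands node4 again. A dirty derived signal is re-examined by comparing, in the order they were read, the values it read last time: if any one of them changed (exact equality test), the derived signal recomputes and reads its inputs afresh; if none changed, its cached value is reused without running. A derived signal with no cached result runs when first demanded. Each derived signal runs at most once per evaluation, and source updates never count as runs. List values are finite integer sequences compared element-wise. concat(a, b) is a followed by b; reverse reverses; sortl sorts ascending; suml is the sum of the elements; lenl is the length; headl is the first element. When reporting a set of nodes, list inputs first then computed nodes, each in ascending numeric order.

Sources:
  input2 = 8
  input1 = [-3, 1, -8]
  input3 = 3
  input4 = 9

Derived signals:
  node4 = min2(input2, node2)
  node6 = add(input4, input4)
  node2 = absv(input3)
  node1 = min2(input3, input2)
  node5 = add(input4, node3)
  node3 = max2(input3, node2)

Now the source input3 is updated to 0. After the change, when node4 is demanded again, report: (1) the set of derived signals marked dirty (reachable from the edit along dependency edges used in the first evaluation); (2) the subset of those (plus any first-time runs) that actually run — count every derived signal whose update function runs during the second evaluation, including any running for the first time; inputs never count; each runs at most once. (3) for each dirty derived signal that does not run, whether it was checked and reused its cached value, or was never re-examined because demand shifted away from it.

First demand of the output computes:
  node2 = absv(3) = 3
  node4 = min2(8, 3) = 3

After the edit, cleaning proceeds:
  node2: a read changed (input3 3->0) — executes, giving 0.
  node4: a read changed (node2 3->0) — executes, giving 0.

The edit dirties: node2, node4.
2 derived signals run: node2, node4.
No dirty derived signal escaped a run.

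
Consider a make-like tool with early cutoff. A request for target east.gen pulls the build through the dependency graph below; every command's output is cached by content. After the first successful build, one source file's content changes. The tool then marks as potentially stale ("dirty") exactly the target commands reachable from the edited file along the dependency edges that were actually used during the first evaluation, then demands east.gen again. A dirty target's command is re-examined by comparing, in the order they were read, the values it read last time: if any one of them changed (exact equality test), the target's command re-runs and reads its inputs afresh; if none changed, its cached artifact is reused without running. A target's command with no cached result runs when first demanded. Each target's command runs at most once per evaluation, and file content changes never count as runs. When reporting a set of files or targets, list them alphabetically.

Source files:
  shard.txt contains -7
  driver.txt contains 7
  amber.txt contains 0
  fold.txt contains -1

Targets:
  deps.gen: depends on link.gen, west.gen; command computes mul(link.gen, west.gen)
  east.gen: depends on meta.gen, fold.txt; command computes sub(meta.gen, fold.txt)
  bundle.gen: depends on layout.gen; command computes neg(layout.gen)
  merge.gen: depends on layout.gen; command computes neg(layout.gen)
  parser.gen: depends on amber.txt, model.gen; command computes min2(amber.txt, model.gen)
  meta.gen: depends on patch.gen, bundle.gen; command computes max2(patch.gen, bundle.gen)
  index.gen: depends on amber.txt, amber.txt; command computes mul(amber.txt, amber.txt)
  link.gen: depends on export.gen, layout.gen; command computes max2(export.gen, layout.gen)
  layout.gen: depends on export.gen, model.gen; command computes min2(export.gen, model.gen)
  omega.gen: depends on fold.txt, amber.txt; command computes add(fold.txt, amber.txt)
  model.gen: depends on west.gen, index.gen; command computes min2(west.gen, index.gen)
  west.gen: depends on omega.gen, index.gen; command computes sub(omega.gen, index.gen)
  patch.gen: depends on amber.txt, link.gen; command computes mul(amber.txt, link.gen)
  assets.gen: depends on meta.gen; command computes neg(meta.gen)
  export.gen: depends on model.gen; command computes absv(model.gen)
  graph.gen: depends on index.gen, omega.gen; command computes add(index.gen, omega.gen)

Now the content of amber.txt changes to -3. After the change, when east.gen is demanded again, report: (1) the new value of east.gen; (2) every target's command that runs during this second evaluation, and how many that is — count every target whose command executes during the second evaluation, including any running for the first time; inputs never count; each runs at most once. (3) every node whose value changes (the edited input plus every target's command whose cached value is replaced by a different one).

Demanding east.gen again yields 14.
11 target commands run: bundle.gen, east.gen, export.gen, index.gen, layout.gen, link.gen, meta.gen, model.gen, omega.gen, patch.gen, west.gen.
The nodes whose values change: amber.txt, bundle.gen, east.gen, export.gen, index.gen, layout.gen, link.gen, meta.gen, model.gen, omega.gen, patch.gen, west.gen.

First demand of the output computes:
  index.gen = mul(0, 0) = 0
  omega.gen = add(-1, 0) = -1
  west.gen = sub(-1, 0) = -1
  model.gen = min2(-1, 0) = -1
  export.gen = absv(-1) = 1
  layout.gen = min2(1, -1) = -1
  bundle.gen = neg(-1) = 1
  link.gen = max2(1, -1) = 1
  patch.gen = mul(0, 1) = 0
  meta.gen = max2(0, 1) = 1
  east.gen = sub(1, -1) = 2

After the edit, cleaning proceeds:
  index.gen: a read changed (amber.txt 0->-3; amber.txt 0->-3) — executes, giving 9.
  omega.gen: a read changed (amber.txt 0->-3) — executes, giving -4.
  west.gen: a read changed (omega.gen -1->-4; index.gen 0->9) — executes, giving -13.
  model.gen: a read changed (west.gen -1->-13; index.gen 0->9) — executes, giving -13.
  export.gen: a read changed (model.gen -1->-13) — executes, giving 13.
  layout.gen: a read changed (export.gen 1->13; model.gen -1->-13) — executes, giving -13.
  bundle.gen: a read changed (layout.gen -1->-13) — executes, giving 13.
  link.gen: a read changed (export.gen 1->13; layout.gen -1->-13) — executes, giving 13.
  patch.gen: a read changed (amber.txt 0->-3; link.gen 1->13) — executes, giving -39.
  meta.gen: a read changed (patch.gen 0->-39; bundle.gen 1->13) — executes, giving 13.
  east.gen: a read changed (meta.gen 1->13) — executes, giving 14.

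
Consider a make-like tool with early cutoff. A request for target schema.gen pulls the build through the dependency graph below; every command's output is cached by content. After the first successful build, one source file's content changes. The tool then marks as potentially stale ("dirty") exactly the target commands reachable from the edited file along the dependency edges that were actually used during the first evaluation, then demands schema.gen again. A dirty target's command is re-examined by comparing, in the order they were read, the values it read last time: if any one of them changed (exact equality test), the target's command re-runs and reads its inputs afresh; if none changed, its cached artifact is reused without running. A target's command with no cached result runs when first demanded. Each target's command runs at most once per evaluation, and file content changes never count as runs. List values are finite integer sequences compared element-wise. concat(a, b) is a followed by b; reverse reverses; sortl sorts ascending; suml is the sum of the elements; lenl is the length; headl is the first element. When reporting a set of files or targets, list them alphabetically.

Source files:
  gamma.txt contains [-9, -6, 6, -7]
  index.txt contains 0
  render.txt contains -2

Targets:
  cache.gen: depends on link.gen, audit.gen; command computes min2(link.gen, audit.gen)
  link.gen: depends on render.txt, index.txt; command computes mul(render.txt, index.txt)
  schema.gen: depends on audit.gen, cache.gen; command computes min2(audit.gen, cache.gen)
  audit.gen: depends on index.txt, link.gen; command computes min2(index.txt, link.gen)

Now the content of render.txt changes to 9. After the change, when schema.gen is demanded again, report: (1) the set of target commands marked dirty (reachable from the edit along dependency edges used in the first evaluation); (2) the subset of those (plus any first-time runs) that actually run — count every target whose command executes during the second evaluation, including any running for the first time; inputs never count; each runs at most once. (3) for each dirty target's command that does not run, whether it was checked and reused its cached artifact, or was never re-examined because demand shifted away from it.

The edit dirties: audit.gen, cache.gen, link.gen, schema.gen.
1 target commands run: link.gen.
Cache hits after checking: audit.gen, cache.gen, schema.gen.
Note the absorption at link.gen: it re-runs yet its value is the same, leaving the output's value untouched.

First demand of the output computes:
  link.gen = mul(-2, 0) = 0
  audit.gen = min2(0, 0) = 0
  cache.gen = min2(0, 0) = 0
  schema.gen = min2(0, 0) = 0

After the edit, cleaning proceeds:
  link.gen: a read changed (render.txt -2->9) — executes, giving 0 — identical to its old value.
  audit.gen: dirty, but its reads are unchanged (index.txt unchanged, link.gen unchanged); cached 0 stands.
  cache.gen: dirty, but its reads are unchanged (link.gen unchanged, audit.gen unchanged); cached 0 stands.
  schema.gen: dirty, but its reads are unchanged (audit.gen unchanged, cache.gen unchanged); cached 0 stands.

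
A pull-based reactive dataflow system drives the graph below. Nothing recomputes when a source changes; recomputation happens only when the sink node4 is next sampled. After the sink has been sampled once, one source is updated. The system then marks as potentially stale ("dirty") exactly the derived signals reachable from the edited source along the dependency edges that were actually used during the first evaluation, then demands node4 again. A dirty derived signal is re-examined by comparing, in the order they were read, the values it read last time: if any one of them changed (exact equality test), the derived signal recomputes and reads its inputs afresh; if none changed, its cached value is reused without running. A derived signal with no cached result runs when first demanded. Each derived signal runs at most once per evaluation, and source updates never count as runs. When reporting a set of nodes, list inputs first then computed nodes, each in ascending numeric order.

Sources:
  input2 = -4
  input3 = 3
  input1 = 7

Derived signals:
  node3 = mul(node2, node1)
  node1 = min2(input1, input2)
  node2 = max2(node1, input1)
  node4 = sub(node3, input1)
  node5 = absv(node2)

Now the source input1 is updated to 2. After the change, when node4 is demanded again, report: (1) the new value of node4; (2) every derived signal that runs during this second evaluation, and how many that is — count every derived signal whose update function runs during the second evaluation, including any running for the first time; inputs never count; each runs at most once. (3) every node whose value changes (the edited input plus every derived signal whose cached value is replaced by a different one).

New value of node4: -10.
Derived signals that run: node1, node2, node3, node4 — 4 in total.
Values that change: input1, node2, node3, node4.

First evaluation (everything demanded from the output):
  node1 = min2(7, -4) = -4
  node2 = max2(-4, 7) = 7
  node3 = mul(7, -4) = -28
  node4 = sub(-28, 7) = -35

Propagation after the edit:
  node1: runs — input1 7->2; result -4 (same value as before).
  node2: runs — input1 7->2; result 2.
  node3: runs — node2 7->2; result -8.
  node4: runs — node3 -28->-8; input1 7->2; result -10.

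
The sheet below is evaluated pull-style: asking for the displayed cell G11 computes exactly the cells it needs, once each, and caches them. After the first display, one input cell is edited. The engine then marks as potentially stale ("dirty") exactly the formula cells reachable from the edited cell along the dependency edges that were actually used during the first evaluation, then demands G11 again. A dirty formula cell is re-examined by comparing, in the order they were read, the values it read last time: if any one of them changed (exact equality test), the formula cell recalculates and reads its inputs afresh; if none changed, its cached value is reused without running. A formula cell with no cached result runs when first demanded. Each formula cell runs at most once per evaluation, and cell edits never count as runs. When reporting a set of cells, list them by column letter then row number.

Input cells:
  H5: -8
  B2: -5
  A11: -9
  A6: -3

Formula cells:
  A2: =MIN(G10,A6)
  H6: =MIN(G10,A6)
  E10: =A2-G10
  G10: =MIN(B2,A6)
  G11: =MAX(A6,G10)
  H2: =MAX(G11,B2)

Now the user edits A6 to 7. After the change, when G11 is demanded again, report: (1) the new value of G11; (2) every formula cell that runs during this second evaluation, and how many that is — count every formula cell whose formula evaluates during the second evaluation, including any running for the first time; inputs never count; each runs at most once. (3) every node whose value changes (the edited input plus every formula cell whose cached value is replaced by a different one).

First demand of the output computes:
  G10 = MIN(-5, -3) = -5
  G11 = MAX(-3, -5) = -3

After the edit, cleaning proceeds:
  G10: a read changed (A6 -3->7) — executes, giving -5 — identical to its old value.
  G11: a read changed (A6 -3->7) — executes, giving 7.

Demanding G11 again yields 7.
2 formula cells run: G10, G11.
The nodes whose values change: A6, G11.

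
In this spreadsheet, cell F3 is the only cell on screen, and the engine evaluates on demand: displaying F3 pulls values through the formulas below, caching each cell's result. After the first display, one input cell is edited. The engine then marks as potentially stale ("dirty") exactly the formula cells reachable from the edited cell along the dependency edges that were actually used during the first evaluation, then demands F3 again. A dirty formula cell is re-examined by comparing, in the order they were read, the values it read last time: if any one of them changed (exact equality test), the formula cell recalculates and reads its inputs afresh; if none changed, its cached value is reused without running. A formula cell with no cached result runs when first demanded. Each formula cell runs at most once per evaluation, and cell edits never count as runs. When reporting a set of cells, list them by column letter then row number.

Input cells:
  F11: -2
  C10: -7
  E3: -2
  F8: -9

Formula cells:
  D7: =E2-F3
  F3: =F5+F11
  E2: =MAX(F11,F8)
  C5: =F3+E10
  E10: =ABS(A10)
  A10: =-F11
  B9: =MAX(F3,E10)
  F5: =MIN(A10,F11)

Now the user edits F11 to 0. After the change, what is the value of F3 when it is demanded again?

Initial pass — values computed on the first demand:
  A10 = -(-2) = 2
  F5 = MIN(2, -2) = -2
  F3 = -2 + -2 = -4

Second demand — change propagation:
  A10: re-runs because F11 -2->0; new result 0.
  F5: re-runs because A10 2->0; F11 -2->0; new result 0.
  F3: re-runs because F5 -2->0; F11 -2->0; new result 0.

F3 now evaluates to 0.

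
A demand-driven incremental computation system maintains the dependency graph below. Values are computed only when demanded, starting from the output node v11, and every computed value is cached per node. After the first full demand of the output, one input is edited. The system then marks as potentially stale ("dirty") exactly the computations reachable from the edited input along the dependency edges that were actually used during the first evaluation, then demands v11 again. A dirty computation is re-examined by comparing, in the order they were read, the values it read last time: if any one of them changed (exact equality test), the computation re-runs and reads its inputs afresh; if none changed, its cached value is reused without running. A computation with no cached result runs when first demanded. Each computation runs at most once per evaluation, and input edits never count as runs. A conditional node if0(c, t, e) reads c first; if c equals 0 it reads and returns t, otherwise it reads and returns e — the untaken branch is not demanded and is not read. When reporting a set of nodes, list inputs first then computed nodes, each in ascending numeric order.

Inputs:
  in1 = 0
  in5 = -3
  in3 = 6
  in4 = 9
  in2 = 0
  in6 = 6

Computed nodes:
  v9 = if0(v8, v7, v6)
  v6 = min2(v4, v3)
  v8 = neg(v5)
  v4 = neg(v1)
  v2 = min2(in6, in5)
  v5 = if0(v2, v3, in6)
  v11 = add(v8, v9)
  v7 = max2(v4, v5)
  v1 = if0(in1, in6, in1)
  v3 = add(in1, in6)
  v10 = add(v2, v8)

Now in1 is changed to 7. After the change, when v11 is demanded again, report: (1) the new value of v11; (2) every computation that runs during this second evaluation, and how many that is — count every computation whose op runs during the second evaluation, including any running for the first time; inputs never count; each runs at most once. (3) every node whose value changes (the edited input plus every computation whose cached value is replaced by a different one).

New value of v11: -13.
Computations that run: v1, v3, v4, v6, v9, v11 — 6 in total.
Values that change: in1, v1, v3, v4, v6, v9, v11.

First evaluation (everything demanded from the output):
  v1 = if0(in1=0 -> then branch in6) = 6
  v2 = min2(6, -3) = -3
  v3 = add(0, 6) = 6
  v4 = neg(6) = -6
  v5 = if0(v2=-3 -> else branch in6) = 6
  v6 = min2(-6, 6) = -6
  v8 = neg(6) = -6
  v9 = if0(v8=-6 -> else branch v6) = -6
  v11 = add(-6, -6) = -12

Propagation after the edit:
  v1: runs — in1 0->7; result 7.
  v3: runs — in1 0->7; result 13.
  v4: runs — v1 6->7; result -7.
  v6: runs — v4 -6->-7; v3 6->13; result -7.
  v9: runs — v6 -6->-7; result -7.
  v11: runs — v9 -6->-7; result -13.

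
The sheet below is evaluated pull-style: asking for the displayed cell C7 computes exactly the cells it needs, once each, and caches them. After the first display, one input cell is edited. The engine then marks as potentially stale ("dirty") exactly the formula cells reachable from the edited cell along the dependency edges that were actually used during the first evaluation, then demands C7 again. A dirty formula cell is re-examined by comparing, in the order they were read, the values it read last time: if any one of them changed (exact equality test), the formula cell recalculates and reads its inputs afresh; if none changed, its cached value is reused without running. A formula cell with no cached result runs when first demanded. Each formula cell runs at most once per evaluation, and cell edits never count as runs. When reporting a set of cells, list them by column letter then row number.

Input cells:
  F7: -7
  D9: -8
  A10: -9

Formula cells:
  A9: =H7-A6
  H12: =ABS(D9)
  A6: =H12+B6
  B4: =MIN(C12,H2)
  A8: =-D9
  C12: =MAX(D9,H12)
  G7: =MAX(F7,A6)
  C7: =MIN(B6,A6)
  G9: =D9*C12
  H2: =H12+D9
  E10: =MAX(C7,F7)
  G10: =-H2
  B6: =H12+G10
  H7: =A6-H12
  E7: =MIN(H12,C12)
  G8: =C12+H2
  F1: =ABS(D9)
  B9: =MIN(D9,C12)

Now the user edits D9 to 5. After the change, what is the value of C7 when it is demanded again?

First demand of the output computes:
  H12 = ABS(-8) = 8
  H2 = 8 + -8 = 0
  G10 = -(0) = 0
  B6 = 8 + 0 = 8
  A6 = 8 + 8 = 16
  C7 = MIN(8, 16) = 8

After the edit, cleaning proceeds:
  H12: a read changed (D9 -8->5) — executes, giving 5.
  H2: a read changed (H12 8->5; D9 -8->5) — executes, giving 10.
  G10: a read changed (H2 0->10) — executes, giving -10.
  B6: a read changed (H12 8->5; G10 0->-10) — executes, giving -5.
  A6: a read changed (H12 8->5; B6 8->-5) — executes, giving 0.
  C7: a read changed (B6 8->-5; A6 16->0) — executes, giving -5.

Demanding C7 again yields -5.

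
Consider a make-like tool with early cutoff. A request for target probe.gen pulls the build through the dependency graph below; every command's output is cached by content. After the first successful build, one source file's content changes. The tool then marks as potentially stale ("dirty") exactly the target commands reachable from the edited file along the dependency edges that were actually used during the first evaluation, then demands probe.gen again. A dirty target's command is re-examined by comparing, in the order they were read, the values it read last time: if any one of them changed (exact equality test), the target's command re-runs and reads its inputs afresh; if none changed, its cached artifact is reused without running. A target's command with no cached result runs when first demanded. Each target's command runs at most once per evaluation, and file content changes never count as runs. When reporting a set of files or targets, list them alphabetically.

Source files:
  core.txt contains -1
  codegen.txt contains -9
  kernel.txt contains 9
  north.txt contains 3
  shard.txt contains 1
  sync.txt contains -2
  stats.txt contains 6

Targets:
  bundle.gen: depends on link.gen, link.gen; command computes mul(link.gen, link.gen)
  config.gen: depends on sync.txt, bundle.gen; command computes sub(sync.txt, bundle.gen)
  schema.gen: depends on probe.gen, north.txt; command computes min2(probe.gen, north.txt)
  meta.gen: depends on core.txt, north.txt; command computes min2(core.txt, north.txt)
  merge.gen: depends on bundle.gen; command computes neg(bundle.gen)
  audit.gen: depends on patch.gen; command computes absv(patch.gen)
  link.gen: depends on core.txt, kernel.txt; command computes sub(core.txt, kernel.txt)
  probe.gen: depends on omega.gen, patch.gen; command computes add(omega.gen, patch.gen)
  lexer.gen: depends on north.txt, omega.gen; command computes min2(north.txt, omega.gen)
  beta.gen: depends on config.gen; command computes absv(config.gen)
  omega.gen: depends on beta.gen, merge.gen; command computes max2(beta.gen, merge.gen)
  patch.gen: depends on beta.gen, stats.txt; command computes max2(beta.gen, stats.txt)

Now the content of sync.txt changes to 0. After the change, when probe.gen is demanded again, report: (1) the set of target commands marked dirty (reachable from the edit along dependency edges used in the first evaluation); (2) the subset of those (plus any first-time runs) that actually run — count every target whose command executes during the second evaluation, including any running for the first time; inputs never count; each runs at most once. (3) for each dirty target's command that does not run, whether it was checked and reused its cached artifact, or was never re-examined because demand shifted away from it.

The edit dirties: beta.gen, config.gen, omega.gen, patch.gen, probe.gen.
5 target commands run: beta.gen, config.gen, omega.gen, patch.gen, probe.gen.
No dirty target's command escaped a run.

First demand of the output computes:
  link.gen = sub(-1, 9) = -10
  bundle.gen = mul(-10, -10) = 100
  config.gen = sub(-2, 100) = -102
  beta.gen = absv(-102) = 102
  merge.gen = neg(100) = -100
  omega.gen = max2(102, -100) = 102
  patch.gen = max2(102, 6) = 102
  probe.gen = add(102, 102) = 204

After the edit, cleaning proceeds:
  config.gen: a read changed (sync.txt -2->0) — executes, giving -100.
  beta.gen: a read changed (config.gen -102->-100) — executes, giving 100.
  omega.gen: a read changed (beta.gen 102->100) — executes, giving 100.
  patch.gen: a read changed (beta.gen 102->100) — executes, giving 100.
  probe.gen: a read changed (omega.gen 102->100; patch.gen 102->100) — executes, giving 200.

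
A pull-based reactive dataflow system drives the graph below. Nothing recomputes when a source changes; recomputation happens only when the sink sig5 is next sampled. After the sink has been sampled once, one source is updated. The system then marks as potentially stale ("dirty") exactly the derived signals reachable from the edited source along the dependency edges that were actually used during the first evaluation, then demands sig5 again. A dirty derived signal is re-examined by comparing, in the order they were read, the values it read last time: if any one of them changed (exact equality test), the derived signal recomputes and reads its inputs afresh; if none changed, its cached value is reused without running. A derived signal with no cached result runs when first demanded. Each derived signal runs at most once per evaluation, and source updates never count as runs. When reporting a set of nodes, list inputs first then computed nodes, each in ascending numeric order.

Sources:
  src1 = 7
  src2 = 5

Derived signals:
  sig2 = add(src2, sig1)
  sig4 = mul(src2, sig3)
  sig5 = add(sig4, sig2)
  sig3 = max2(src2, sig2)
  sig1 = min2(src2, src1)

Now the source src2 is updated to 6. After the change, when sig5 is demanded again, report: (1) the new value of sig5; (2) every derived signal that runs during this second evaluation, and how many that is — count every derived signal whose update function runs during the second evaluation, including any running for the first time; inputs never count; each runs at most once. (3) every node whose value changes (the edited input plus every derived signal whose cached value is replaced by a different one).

New value of sig5: 84.
Derived signals that run: sig1, sig2, sig3, sig4, sig5 — 5 in total.
Values that change: src2, sig1, sig2, sig3, sig4, sig5.

First evaluation (everything demanded from the output):
  sig1 = min2(5, 7) = 5
  sig2 = add(5, 5) = 10
  sig3 = max2(5, 10) = 10
  sig4 = mul(5, 10) = 50
  sig5 = add(50, 10) = 60

Propagation after the edit:
  sig1: runs — src2 5->6; result 6.
  sig2: runs — src2 5->6; sig1 5->6; result 12.
  sig3: runs — src2 5->6; sig2 10->12; result 12.
  sig4: runs — src2 5->6; sig3 10->12; result 72.
  sig5: runs — sig4 50->72; sig2 10->12; result 84.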